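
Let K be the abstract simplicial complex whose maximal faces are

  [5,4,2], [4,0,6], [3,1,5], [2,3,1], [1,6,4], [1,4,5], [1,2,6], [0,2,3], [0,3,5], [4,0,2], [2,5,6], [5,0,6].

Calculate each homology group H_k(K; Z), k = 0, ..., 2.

H_0 ≅ Z,  H_1 ≅ Z/2Z,  H_2 = 0.

Order the vertices as 0 < 1 < 2 < 3 < 4 < 5 < 6. Listing each simplex with vertices in this order, K has dimension 2 with simplices:

  0-simplices (7): [0], [1], [2], [3], [4], [5], [6]
  1-simplices (18): [0,2], [0,3], [0,4], [0,5], [0,6], [1,2], [1,3], [1,4], [1,5], [1,6], [2,3], [2,4], [2,5], [2,6], [3,5], [4,5], [4,6], [5,6]
  2-simplices (12): [0,2,3], [0,2,4], [0,3,5], [0,4,6], [0,5,6], [1,2,3], [1,2,6], [1,3,5], [1,4,5], [1,4,6], [2,4,5], [2,5,6]

so the chain groups are C_0 ≅ Z^7, C_1 ≅ Z^18, C_2 ≅ Z^12.

The boundary map ∂_1: C_1 → C_0 is given by ∂[p,q] = [q] − [p]. For instance
  ∂[1,3] = [3] − [1].
This gives a 7×18 integer matrix of rank 6; reducing to Smith normal form yields diagonal entries (1,1,1,1,1,1).

The boundary map ∂_2: C_2 → C_1 acts by ∂[p,q,r] = [q,r] − [p,r] + [p,q]. For instance
  ∂[1,3,5] = [3,5] − [1,5] + [1,3],
  ∂[1,2,6] = [2,6] − [1,6] + [1,2].
The resulting 18×12 matrix has rank 12, and its Smith normal form has invariant factors (1,1,1,1,1,1,1,1,1,1,1,2).

Reading off H_k = ker ∂_k / im ∂_{k+1}:

  H_0: rank C_0 − rank ∂_1 = 7 − 6 = 1, and the invariant factors of ∂_1 are all 1, so H_0 = Z.
  H_1: rank ker ∂_1 − rank ∂_2 = (18 − 6) − 12 = 0, and ∂_2 has invariant factor 2 > 1, so H_1 = Z/2Z.
  H_2: rank ker ∂_2 − rank ∂_3 = (12 − 12) − 0 = 0, and there is no ∂_3, so H_2 = 0.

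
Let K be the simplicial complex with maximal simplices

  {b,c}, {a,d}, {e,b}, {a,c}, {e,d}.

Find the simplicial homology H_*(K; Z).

Order the vertices as a < b < c < d < e. Listing each simplex with vertices in this order, K has dimension 1 with simplices:

  0-simplices (5): a, b, c, d, e
  1-simplices (5): ac, ad, bc, be, de

so the chain groups are C_0 ≅ Z^5, C_1 ≅ Z^5.

Boundary ∂_1: C_1 → C_0 is given by ∂[p,q] = [q] − [p]. For instance
  ∂be = e − b.
This gives a 5×5 integer matrix of rank 4; reducing to Smith normal form yields diagonal entries (1,1,1,1).

Reading off H_k = ker ∂_k / im ∂_{k+1}:

  H_0: rank C_0 − rank ∂_1 = 5 − 4 = 1, and the invariant factors of ∂_1 are all 1, so H_0 ≅ Z.
  H_1: rank ker ∂_1 − rank ∂_2 = (5 − 4) − 0 = 1, and there is no ∂_2, so H_1 ≅ Z.

As a check, the Euler characteristic is 5 − 5 = 0, which agrees with 1 − 1 = 0.
(K is a triangulation of the circle S^1.)

H_0 = Z,  H_1 = Z.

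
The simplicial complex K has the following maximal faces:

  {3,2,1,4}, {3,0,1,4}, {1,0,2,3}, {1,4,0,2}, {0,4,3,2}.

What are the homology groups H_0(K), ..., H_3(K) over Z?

H_0 = Z,  H_1 = 0,  H_2 = 0,  H_3 = Z.

Take the total order 0 < 1 < 2 < 3 < 4 on the vertex set. Then K (dimension 3) consists of the simplices:

  0-simplices (5): [0], [1], [2], [3], [4]
  1-simplices (10): [0,1], [0,2], [0,3], [0,4], [1,2], [1,3], [1,4], [2,3], [2,4], [3,4]
  2-simplices (10): [0,1,2], [0,1,3], [0,1,4], [0,2,3], [0,2,4], [0,3,4], [1,2,3], [1,2,4], [1,3,4], [2,3,4]
  3-simplices (5): [0,1,2,3], [0,1,2,4], [0,1,3,4], [0,2,3,4], [1,2,3,4]

giving chain groups C_0 ≅ Z^5, C_1 ≅ Z^10, C_2 ≅ Z^10, C_3 ≅ Z^5.

The boundary map ∂_1: C_1 → C_0 maps an edge to its endpoints' difference, ∂[p,q] = q − p.
This gives a 5×10 integer matrix of rank 4; reducing to Smith normal form yields diagonal entries (1,1,1,1).

Boundary ∂_2: C_2 → C_1 sends each 2-simplex [p,q,r] to [q,r] − [p,r] + [p,q]. For instance
  ∂[0,2,3] = [2,3] − [0,3] + [0,2],
  ∂[0,1,2] = [1,2] − [0,2] + [0,1].
The 10×10 boundary matrix has rank 6 and Smith normal form diag(1,1,1,1,1,1).

Boundary ∂_3: C_3 → C_2 sends each 3-simplex σ to the alternating sum Σ_i (−1)^i (σ with its i-th vertex removed). For instance
  ∂[1,2,3,4] = [2,3,4] − [1,3,4] + [1,2,4] − [1,2,3],
  ∂[0,2,3,4] = [2,3,4] − [0,3,4] + [0,2,4] − [0,2,3].
The resulting 10×5 matrix has rank 4, and its Smith normal form has invariant factors (1,1,1,1).

Reading off H_k = ker ∂_k / im ∂_{k+1}:

  H_0: rank C_0 − rank ∂_1 = 5 − 4 = 1, and the invariant factors of ∂_1 are all 1, so H_0 = Z.
  H_1: rank ker ∂_1 − rank ∂_2 = (10 − 4) − 6 = 0, and the invariant factors of ∂_2 are all 1, so H_1 = 0.
  H_2: rank ker ∂_2 − rank ∂_3 = (10 − 6) − 4 = 0, and the invariant factors of ∂_3 are all 1, so H_2 = 0.
  H_3: rank ker ∂_3 − rank ∂_4 = (5 − 4) − 0 = 1, and there is no ∂_4, so H_3 = Z.

As a check, the Euler characteristic is 5 − 10 + 10 − 5 = 0, which agrees with 1 − 0 + 0 − 1 = 0.
(K is a triangulation of the 3-sphere S^3.)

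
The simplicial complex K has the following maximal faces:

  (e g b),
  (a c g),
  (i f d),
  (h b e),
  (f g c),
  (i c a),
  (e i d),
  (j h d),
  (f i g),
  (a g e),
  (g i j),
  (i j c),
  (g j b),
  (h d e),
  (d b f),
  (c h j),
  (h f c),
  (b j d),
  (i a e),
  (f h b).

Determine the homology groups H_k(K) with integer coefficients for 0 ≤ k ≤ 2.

H_0 = Z,  H_1 = Z ⊕ Z/2,  H_2 = 0.

We work with the vertex ordering a < b < c < d < e < f < g < h < i < j. The simplices of K, each written with vertices in increasing order, are:

  0-simplices (10): a, b, c, d, e, f, g, h, i, j
  1-simplices (30): ac, ae, ag, ai, bd, be, bf, bg, bh, bj, cf, cg, ch, ci, cj, de, df, dh, di, dj, eg, eh, ei, fg, fh, fi, gi, gj, hj, ij
  2-simplices (20): acg, aci, aeg, aei, bdf, bdj, beg, beh, bfh, bgj, cfg, cfh, chj, cij, deh, dei, dfi, dhj, fgi, gij

so the chain groups are C_0 ≅ Z^10, C_1 ≅ Z^30, C_2 ≅ Z^20.

Boundary ∂_1: C_1 → C_0 maps an edge to its endpoints' difference, ∂[p,q] = q − p.
The 10×30 boundary matrix has rank 9 and Smith normal form diag(1,1,1,1,1,1,1,1,1).

Boundary ∂_2: C_2 → C_1 acts by ∂[p,q,r] = [q,r] − [p,r] + [p,q]. For instance
  ∂deh = eh − dh + de,
  ∂fgi = gi − fi + fg.
The resulting 30×20 matrix has rank 20, and its Smith normal form has invariant factors (1,1,1,1,1,1,1,1,1,1,1,1,1,1,1,1,1,1,1,2).

Now H_k = ker ∂_k / im ∂_{k+1}, so:

  H_0: rank C_0 − rank ∂_1 = 10 − 9 = 1, and the invariant factors of ∂_1 are all 1, so H_0 ≅ Z.
  H_1: rank ker ∂_1 − rank ∂_2 = (30 − 9) − 20 = 1, and ∂_2 has invariant factor 2 > 1, so H_1 ≅ Z ⊕ Z/2.
  H_2: rank ker ∂_2 − rank ∂_3 = (20 − 20) − 0 = 0, and there is no ∂_3, so H_2 ≅ 0.

As a check, the Euler characteristic is 10 − 30 + 20 = 0, which agrees with 1 − 1 + 0 = 0.
(K is a triangulation of the Klein bottle.)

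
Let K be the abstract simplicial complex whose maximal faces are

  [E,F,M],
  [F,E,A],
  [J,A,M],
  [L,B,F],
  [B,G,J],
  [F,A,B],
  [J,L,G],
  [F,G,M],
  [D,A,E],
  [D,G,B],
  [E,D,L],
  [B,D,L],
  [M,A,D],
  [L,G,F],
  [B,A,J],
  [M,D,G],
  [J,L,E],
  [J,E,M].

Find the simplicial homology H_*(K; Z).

Take the total order A < B < D < E < F < G < J < L < M on the vertex set. Then K (dimension 2) consists of the simplices:

  0-simplices (9): A, B, D, E, F, G, J, L, M
  1-simplices (27): AB, AD, AE, AF, AJ, AM, BD, BF, BG, BJ, BL, DE, DG, DL, DM, EF, EJ, EL, EM, FG, FL, FM, GJ, GL, GM, JL, JM
  2-simplices (18): ABF, ABJ, ADE, ADM, AEF, AJM, BDG, BDL, BFL, BGJ, DEL, DGM, EFM, EJL, EJM, FGL, FGM, GJL

so the chain groups are C_0 ≅ Z^9, C_1 ≅ Z^27, C_2 ≅ Z^18.

∂_1: C_1 → C_0 is given by ∂[p,q] = [q] − [p]. For instance
  ∂GJ = J − G.
The resulting 9×27 matrix has rank 8, and its Smith normal form has invariant factors (1,1,1,1,1,1,1,1).

Boundary ∂_2: C_2 → C_1 sends each 2-simplex [p,q,r] to [q,r] − [p,r] + [p,q]. For instance
  ∂ABJ = BJ − AJ + AB,
  ∂FGM = GM − FM + FG.
The resulting 27×18 matrix has rank 18, and its Smith normal form has invariant factors (1,1,1,1,1,1,1,1,1,1,1,1,1,1,1,1,1,2).

Now H_k = ker ∂_k / im ∂_{k+1}, so:

  H_0: rank C_0 − rank ∂_1 = 9 − 8 = 1, and the invariant factors of ∂_1 are all 1, so H_0 = Z.
  H_1: rank ker ∂_1 − rank ∂_2 = (27 − 8) − 18 = 1, and ∂_2 has invariant factor 2 > 1, so H_1 = Z × Z/2.
  H_2: rank ker ∂_2 − rank ∂_3 = (18 − 18) − 0 = 0, and there is no ∂_3, so H_2 = 0.

(K is a triangulation of the Klein bottle.)

H_0 ≅ Z,  H_1 ≅ Z × Z/2,  H_2 = 0.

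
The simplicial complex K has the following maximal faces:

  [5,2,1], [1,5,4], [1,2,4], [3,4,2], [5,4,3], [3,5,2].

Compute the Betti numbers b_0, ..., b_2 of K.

Order the vertices as 1 < 2 < 3 < 4 < 5. Listing each simplex with vertices in this order, K has dimension 2 with simplices:

  0-simplices (5): [1], [2], [3], [4], [5]
  1-simplices (9): [1,2], [1,4], [1,5], [2,3], [2,4], [2,5], [3,4], [3,5], [4,5]
  2-simplices (6): [1,2,4], [1,2,5], [1,4,5], [2,3,4], [2,3,5], [3,4,5]

Hence C_0 ≅ Z^5, C_1 ≅ Z^9, C_2 ≅ Z^6.

The boundary map ∂_1: C_1 → C_0 sends each edge [p,q] (with p < q) to q − p.
This gives a 5×9 integer matrix of rank 4; reducing to Smith normal form yields diagonal entries (1,1,1,1).

∂_2: C_2 → C_1 maps a triangle to the signed sum of its edges. For instance
  ∂[1,4,5] = [4,5] − [1,5] + [1,4],
  ∂[3,4,5] = [4,5] − [3,5] + [3,4].
The resulting 9×6 matrix has rank 5, and its Smith normal form has invariant factors (1,1,1,1,1).

Reading off H_k = ker ∂_k / im ∂_{k+1}:

  H_0: rank C_0 − rank ∂_1 = 5 − 4 = 1, and the invariant factors of ∂_1 are all 1, so H_0 ≅ Z.
  H_1: rank ker ∂_1 − rank ∂_2 = (9 − 4) − 5 = 0, and the invariant factors of ∂_2 are all 1, so H_1 ≅ 0.
  H_2: rank ker ∂_2 − rank ∂_3 = (6 − 5) − 0 = 1, and there is no ∂_3, so H_2 ≅ Z.

Hence the Betti numbers are b_0 = 1, b_1 = 0, b_2 = 1.

b_0 = 1, b_1 = 0, b_2 = 1.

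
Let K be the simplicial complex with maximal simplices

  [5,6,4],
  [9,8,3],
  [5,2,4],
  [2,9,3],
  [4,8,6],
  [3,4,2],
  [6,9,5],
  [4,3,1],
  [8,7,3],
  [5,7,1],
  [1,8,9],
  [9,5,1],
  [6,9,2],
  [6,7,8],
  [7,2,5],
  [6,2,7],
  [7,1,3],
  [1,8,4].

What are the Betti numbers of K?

Fix the vertex order 1 < 2 < 3 < 4 < 5 < 6 < 7 < 8 < 9 and write every simplex with vertices in increasing order. Then dim K = 2 and the simplices of K are:

  0-simplices (9): [1], [2], [3], [4], [5], [6], [7], [8], [9]
  1-simplices (27): (27 of them)
  2-simplices (18): [1,3,4], [1,3,7], [1,4,8], [1,5,7], [1,5,9], [1,8,9], [2,3,4], [2,3,9], [2,4,5], [2,5,7], [2,6,7], [2,6,9], [3,7,8], [3,8,9], [4,5,6], [4,6,8], [5,6,9], [6,7,8]

so the chain groups are C_0 ≅ Z^9, C_1 ≅ Z^27, C_2 ≅ Z^18.

Boundary ∂_1: C_1 → C_0 sends each edge [p,q] (with p < q) to q − p. For instance
  ∂[3,9] = [9] − [3].
This gives a 9×27 integer matrix of rank 8; reducing to Smith normal form yields diagonal entries (1,1,1,1,1,1,1,1).

The boundary map ∂_2: C_2 → C_1 acts by ∂[p,q,r] = [q,r] − [p,r] + [p,q]. For instance
  ∂[2,3,4] = [3,4] − [2,4] + [2,3],
  ∂[2,6,7] = [6,7] − [2,7] + [2,6].
The resulting 27×18 matrix has rank 18, and its Smith normal form has invariant factors (1,1,1,1,1,1,1,1,1,1,1,1,1,1,1,1,1,2).

Now H_k = ker ∂_k / im ∂_{k+1}, so:

  H_0: rank C_0 − rank ∂_1 = 9 − 8 = 1, and the invariant factors of ∂_1 are all 1, so H_0 ≅ Z.
  H_1: rank ker ∂_1 − rank ∂_2 = (27 − 8) − 18 = 1, and ∂_2 has invariant factor 2 > 1, so H_1 ≅ Z ⊕ Z/2Z.
  H_2: rank ker ∂_2 − rank ∂_3 = (18 − 18) − 0 = 0, and there is no ∂_3, so H_2 ≅ 0.

Hence the Betti numbers are b_0 = 1, b_1 = 1, b_2 = 0.

b_0 = 1, b_1 = 1, b_2 = 0.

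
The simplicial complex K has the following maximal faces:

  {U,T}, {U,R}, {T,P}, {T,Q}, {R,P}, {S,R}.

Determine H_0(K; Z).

We work with the vertex ordering P < Q < R < S < T < U. The simplices of K, each written with vertices in increasing order, are:

  0-simplices (6): P, Q, R, S, T, U
  1-simplices (6): PR, PT, QT, RS, RU, TU

so the chain groups are C_0 ≅ Z^6, C_1 ≅ Z^6.

The boundary map ∂_1: C_1 → C_0 maps an edge to its endpoints' difference, ∂[p,q] = q − p. For instance
  ∂QT = T − Q.
The resulting 6×6 matrix has rank 5, and its Smith normal form has invariant factors (1,1,1,1,1).

Computing H_k = (kernel of ∂_k) / (image of ∂_{k+1}):

  H_0: rank C_0 − rank ∂_1 = 6 − 5 = 1, and the invariant factors of ∂_1 are all 1, so H_0 ≅ Z.

H_0 = Z.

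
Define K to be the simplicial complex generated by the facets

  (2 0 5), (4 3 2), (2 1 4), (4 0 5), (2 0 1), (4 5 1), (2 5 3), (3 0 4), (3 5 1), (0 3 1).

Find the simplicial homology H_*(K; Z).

H_0 ≅ Z,  H_1 ≅ Z/2,  H_2 = 0.

We work with the vertex ordering 0 < 1 < 2 < 3 < 4 < 5. The simplices of K, each written with vertices in increasing order, are:

  0-simplices (6): [0], [1], [2], [3], [4], [5]
  1-simplices (15): [0,1], [0,2], [0,3], [0,4], [0,5], [1,2], [1,3], [1,4], [1,5], [2,3], [2,4], [2,5], [3,4], [3,5], [4,5]
  2-simplices (10): [0,1,2], [0,1,3], [0,2,5], [0,3,4], [0,4,5], [1,2,4], [1,3,5], [1,4,5], [2,3,4], [2,3,5]

giving chain groups C_0 ≅ Z^6, C_1 ≅ Z^15, C_2 ≅ Z^10.

∂_1: C_1 → C_0 sends each edge [p,q] (with p < q) to q − p.
The resulting 6×15 matrix has rank 5, and its Smith normal form has invariant factors (1,1,1,1,1).

The boundary map ∂_2: C_2 → C_1 sends each 2-simplex [p,q,r] to [q,r] − [p,r] + [p,q]. For instance
  ∂[0,3,4] = [3,4] − [0,4] + [0,3],
  ∂[2,3,4] = [3,4] − [2,4] + [2,3].
The resulting 15×10 matrix has rank 10, and its Smith normal form has invariant factors (1,1,1,1,1,1,1,1,1,2).

From H_k ≅ ker(∂_k) / im(∂_{k+1}) we obtain:

  H_0: rank C_0 − rank ∂_1 = 6 − 5 = 1, and the invariant factors of ∂_1 are all 1, so H_0 = Z.
  H_1: rank ker ∂_1 − rank ∂_2 = (15 − 5) − 10 = 0, and ∂_2 has invariant factor 2 > 1, so H_1 = Z/2.
  H_2: rank ker ∂_2 − rank ∂_3 = (10 − 10) − 0 = 0, and there is no ∂_3, so H_2 = 0.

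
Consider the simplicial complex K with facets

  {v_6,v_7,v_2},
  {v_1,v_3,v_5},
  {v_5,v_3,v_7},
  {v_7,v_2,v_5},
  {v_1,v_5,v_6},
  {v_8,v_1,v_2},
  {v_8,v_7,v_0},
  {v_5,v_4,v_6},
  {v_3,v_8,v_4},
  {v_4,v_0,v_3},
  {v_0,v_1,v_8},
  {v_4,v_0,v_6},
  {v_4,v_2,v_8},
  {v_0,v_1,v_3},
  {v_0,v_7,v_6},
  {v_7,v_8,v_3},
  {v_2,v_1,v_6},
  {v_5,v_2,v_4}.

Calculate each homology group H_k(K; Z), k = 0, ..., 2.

Order the vertices as v_0 < v_1 < v_2 < v_3 < v_4 < v_5 < v_6 < v_7 < v_8. Listing each simplex with vertices in this order, K has dimension 2 with simplices:

  0-simplices (9): [v_0], [v_1], [v_2], [v_3], [v_4], [v_5], [v_6], [v_7], [v_8]
  1-simplices (27): (27 of them)
  2-simplices (18): (18 of them)

so the chain groups are C_0 ≅ Z^9, C_1 ≅ Z^27, C_2 ≅ Z^18.

Boundary ∂_1: C_1 → C_0 is given by ∂[p,q] = [q] − [p].
As a 9×27 matrix over Z this has rank 8, with invariant factors (1,1,1,1,1,1,1,1).

The boundary map ∂_2: C_2 → C_1 maps a triangle to the signed sum of its edges. For instance
  ∂[v_1,v_3,v_5] = [v_3,v_5] − [v_1,v_5] + [v_1,v_3],
  ∂[v_0,v_1,v_8] = [v_1,v_8] − [v_0,v_8] + [v_0,v_1].
The 27×18 boundary matrix has rank 18 and Smith normal form diag(1,1,1,1,1,1,1,1,1,1,1,1,1,1,1,1,1,2).

Reading off H_k = ker ∂_k / im ∂_{k+1}:

  H_0: rank C_0 − rank ∂_1 = 9 − 8 = 1, and the invariant factors of ∂_1 are all 1, so H_0 = Z.
  H_1: rank ker ∂_1 − rank ∂_2 = (27 − 8) − 18 = 1, and ∂_2 has invariant factor 2 > 1, so H_1 = Z ⊕ Z/2.
  H_2: rank ker ∂_2 − rank ∂_3 = (18 − 18) − 0 = 0, and there is no ∂_3, so H_2 = 0.

H_0 = Z,  H_1 = Z ⊕ Z/2,  H_2 = 0.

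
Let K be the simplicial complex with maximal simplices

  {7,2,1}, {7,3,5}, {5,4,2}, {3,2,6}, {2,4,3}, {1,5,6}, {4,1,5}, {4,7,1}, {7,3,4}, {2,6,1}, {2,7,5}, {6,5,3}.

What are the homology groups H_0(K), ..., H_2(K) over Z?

Take the total order 1 < 2 < 3 < 4 < 5 < 6 < 7 on the vertex set. Then K (dimension 2) consists of the simplices:

  0-simplices (7): [1], [2], [3], [4], [5], [6], [7]
  1-simplices (18): [1,2], [1,4], [1,5], [1,6], [1,7], [2,3], [2,4], [2,5], [2,6], [2,7], [3,4], [3,5], [3,6], [3,7], [4,5], [4,7], [5,6], [5,7]
  2-simplices (12): [1,2,6], [1,2,7], [1,4,5], [1,4,7], [1,5,6], [2,3,4], [2,3,6], [2,4,5], [2,5,7], [3,4,7], [3,5,6], [3,5,7]

giving chain groups C_0 ≅ Z^7, C_1 ≅ Z^18, C_2 ≅ Z^12.

Boundary ∂_1: C_1 → C_0 is given by ∂[p,q] = [q] − [p].
This gives a 7×18 integer matrix of rank 6; reducing to Smith normal form yields diagonal entries (1,1,1,1,1,1).

∂_2: C_2 → C_1 acts by ∂[p,q,r] = [q,r] − [p,r] + [p,q]. For instance
  ∂[3,5,6] = [5,6] − [3,6] + [3,5],
  ∂[3,4,7] = [4,7] − [3,7] + [3,4].
This gives a 18×12 integer matrix of rank 12; reducing to Smith normal form yields diagonal entries (1,1,1,1,1,1,1,1,1,1,1,2).

Reading off H_k = ker ∂_k / im ∂_{k+1}:

  H_0: rank C_0 − rank ∂_1 = 7 − 6 = 1, and the invariant factors of ∂_1 are all 1, so H_0 ≅ Z.
  H_1: rank ker ∂_1 − rank ∂_2 = (18 − 6) − 12 = 0, and ∂_2 has invariant factor 2 > 1, so H_1 ≅ Z/2.
  H_2: rank ker ∂_2 − rank ∂_3 = (12 − 12) − 0 = 0, and there is no ∂_3, so H_2 ≅ 0.

H_0 ≅ Z,  H_1 ≅ Z/2,  H_2 = 0.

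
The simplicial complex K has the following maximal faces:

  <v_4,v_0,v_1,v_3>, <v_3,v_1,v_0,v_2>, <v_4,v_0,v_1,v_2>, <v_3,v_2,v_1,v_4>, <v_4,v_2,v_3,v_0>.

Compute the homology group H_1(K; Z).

H_1 ≅ 0.

K has 5 vertices, 10 edges, 10 triangles, 5 3-simplices.
rank ∂_1 = 4, rank ∂_2 = 6 ⇒ b_1 = 10 − 4 − 6 = 0; all invariant factors of ∂_2 are 1 so no torsion. So H_1 = 0.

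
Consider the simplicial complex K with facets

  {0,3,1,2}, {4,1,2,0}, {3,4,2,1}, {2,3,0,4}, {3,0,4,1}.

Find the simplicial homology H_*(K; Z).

K has 5 vertices, 10 edges, 10 triangles, 5 3-simplices.
rank ∂_0 = 0, rank ∂_1 = 4 ⇒ b_0 = 5 − 0 − 4 = 1; all invariant factors of ∂_1 are 1 so no torsion. So H_0 ≅ Z.
rank ∂_1 = 4, rank ∂_2 = 6 ⇒ b_1 = 10 − 4 − 6 = 0; all invariant factors of ∂_2 are 1 so no torsion. So H_1 ≅ 0.
rank ∂_2 = 6, rank ∂_3 = 4 ⇒ b_2 = 10 − 6 − 4 = 0; all invariant factors of ∂_3 are 1 so no torsion. So H_2 ≅ 0.
rank ∂_3 = 4, rank ∂_4 = 0 ⇒ b_3 = 5 − 4 − 0 = 1. So H_3 ≅ Z.

H_0 ≅ Z,  H_1 = 0,  H_2 = 0,  H_3 ≅ Z.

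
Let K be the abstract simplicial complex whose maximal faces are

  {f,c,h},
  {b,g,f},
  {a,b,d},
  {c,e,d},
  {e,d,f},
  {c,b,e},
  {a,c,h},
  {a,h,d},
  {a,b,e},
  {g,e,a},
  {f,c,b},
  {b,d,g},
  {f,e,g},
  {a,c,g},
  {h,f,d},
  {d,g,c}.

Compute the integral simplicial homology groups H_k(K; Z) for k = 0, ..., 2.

H_0 ≅ Z,  H_1 ≅ Z^2,  H_2 ≅ Z.

Order the vertices as a < b < c < d < e < f < g < h. Listing each simplex with vertices in this order, K has dimension 2 with simplices:

  0-simplices (8): a, b, c, d, e, f, g, h
  1-simplices (24): ab, ac, ad, ae, ag, ah, bc, bd, be, bf, bg, cd, ce, cf, cg, ch, de, df, dg, dh, ef, eg, fg, fh
  2-simplices (16): abd, abe, acg, ach, adh, aeg, bce, bcf, bdg, bfg, cde, cdg, cfh, def, dfh, efg

Hence C_0 ≅ Z^8, C_1 ≅ Z^24, C_2 ≅ Z^16.

∂_1: C_1 → C_0 maps an edge to its endpoints' difference, ∂[p,q] = q − p. For instance
  ∂eg = g − e.
The resulting 8×24 matrix has rank 7, and its Smith normal form has invariant factors (1,1,1,1,1,1,1).

The boundary map ∂_2: C_2 → C_1 maps a triangle to the signed sum of its edges. For instance
  ∂bdg = dg − bg + bd,
  ∂abe = be − ae + ab.
As a 24×16 matrix over Z this has rank 15, with invariant factors (1,1,1,1,1,1,1,1,1,1,1,1,1,1,1).

Reading off H_k = ker ∂_k / im ∂_{k+1}:

  H_0: rank C_0 − rank ∂_1 = 8 − 7 = 1, and the invariant factors of ∂_1 are all 1, so H_0 = Z.
  H_1: rank ker ∂_1 − rank ∂_2 = (24 − 7) − 15 = 2, and the invariant factors of ∂_2 are all 1, so H_1 = Z^2.
  H_2: rank ker ∂_2 − rank ∂_3 = (16 − 15) − 0 = 1, and there is no ∂_3, so H_2 = Z.

As a check, the Euler characteristic is 8 − 24 + 16 = 0, which agrees with 1 − 2 + 1 = 0.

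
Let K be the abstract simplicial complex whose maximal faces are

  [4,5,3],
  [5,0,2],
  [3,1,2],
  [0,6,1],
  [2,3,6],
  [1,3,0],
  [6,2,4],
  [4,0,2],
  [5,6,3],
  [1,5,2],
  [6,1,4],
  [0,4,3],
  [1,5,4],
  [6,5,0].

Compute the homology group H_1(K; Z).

We work with the vertex ordering 0 < 1 < 2 < 3 < 4 < 5 < 6. The simplices of K, each written with vertices in increasing order, are:

  0-simplices (7): [0], [1], [2], [3], [4], [5], [6]
  1-simplices (21): [0,1], [0,2], [0,3], [0,4], [0,5], [0,6], [1,2], [1,3], [1,4], [1,5], [1,6], [2,3], [2,4], [2,5], [2,6], [3,4], [3,5], [3,6], [4,5], [4,6], [5,6]
  2-simplices (14): [0,1,3], [0,1,6], [0,2,4], [0,2,5], [0,3,4], [0,5,6], [1,2,3], [1,2,5], [1,4,5], [1,4,6], [2,3,6], [2,4,6], [3,4,5], [3,5,6]

giving chain groups C_0 ≅ Z^7, C_1 ≅ Z^21, C_2 ≅ Z^14.

∂_1: C_1 → C_0 maps an edge to its endpoints' difference, ∂[p,q] = q − p.
This gives a 7×21 integer matrix of rank 6; reducing to Smith normal form yields diagonal entries (1,1,1,1,1,1).

The boundary map ∂_2: C_2 → C_1 acts by ∂[p,q,r] = [q,r] − [p,r] + [p,q]. For instance
  ∂[0,3,4] = [3,4] − [0,4] + [0,3],
  ∂[2,4,6] = [4,6] − [2,6] + [2,4].
The 21×14 boundary matrix has rank 13 and Smith normal form diag(1,1,1,1,1,1,1,1,1,1,1,1,1).

From H_k ≅ ker(∂_k) / im(∂_{k+1}) we obtain:

  H_1: rank ker ∂_1 − rank ∂_2 = (21 − 6) − 13 = 2, and the invariant factors of ∂_2 are all 1, so H_1 = Z^2.

(K is a triangulation of the torus T^2.)

H_1 = Z^2.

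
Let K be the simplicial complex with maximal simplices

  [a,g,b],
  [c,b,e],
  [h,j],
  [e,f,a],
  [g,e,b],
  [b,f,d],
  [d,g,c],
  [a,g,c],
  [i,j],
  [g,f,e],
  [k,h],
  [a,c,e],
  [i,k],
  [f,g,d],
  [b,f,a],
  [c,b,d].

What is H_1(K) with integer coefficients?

H_1 = Z ⊕ Z/2.

Order the vertices as a < b < c < d < e < f < g < h < i < j < k. Listing each simplex with vertices in this order, K has dimension 2 with simplices:

  0-simplices (11): a, b, c, d, e, f, g, h, i, j, k
  1-simplices (22): ab, ac, ae, af, ag, bc, bd, be, bf, bg, cd, ce, cg, df, dg, ef, eg, fg, hj, hk, ij, ik
  2-simplices (12): abf, abg, ace, acg, aef, bcd, bce, bdf, beg, cdg, dfg, efg

Hence C_0 ≅ Z^11, C_1 ≅ Z^22, C_2 ≅ Z^12.

The boundary map ∂_1: C_1 → C_0 is given by ∂[p,q] = [q] − [p]. For instance
  ∂bd = d − b.
This gives a 11×22 integer matrix of rank 9; reducing to Smith normal form yields diagonal entries (1,1,1,1,1,1,1,1,1).

The boundary map ∂_2: C_2 → C_1 sends each 2-simplex [p,q,r] to [q,r] − [p,r] + [p,q]. For instance
  ∂ace = ce − ae + ac,
  ∂efg = fg − eg + ef.
This gives a 22×12 integer matrix of rank 12; reducing to Smith normal form yields diagonal entries (1,1,1,1,1,1,1,1,1,1,1,2).

Reading off H_k = ker ∂_k / im ∂_{k+1}:

  H_1: rank ker ∂_1 − rank ∂_2 = (22 − 9) − 12 = 1, and ∂_2 has invariant factor 2 > 1, so H_1 = Z ⊕ Z/2.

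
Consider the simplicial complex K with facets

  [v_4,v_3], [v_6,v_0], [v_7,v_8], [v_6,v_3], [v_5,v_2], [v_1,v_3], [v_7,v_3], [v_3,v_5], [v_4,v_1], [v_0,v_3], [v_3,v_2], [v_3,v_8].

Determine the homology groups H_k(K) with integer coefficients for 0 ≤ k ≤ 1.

Fix the vertex order v_0 < v_1 < v_2 < v_3 < v_4 < v_5 < v_6 < v_7 < v_8 and write every simplex with vertices in increasing order. Then dim K = 1 and the simplices of K are:

  0-simplices (9): [v_0], [v_1], [v_2], [v_3], [v_4], [v_5], [v_6], [v_7], [v_8]
  1-simplices (12): [v_0,v_3], [v_0,v_6], [v_1,v_3], [v_1,v_4], [v_2,v_3], [v_2,v_5], [v_3,v_4], [v_3,v_5], [v_3,v_6], [v_3,v_7], [v_3,v_8], [v_7,v_8]

Hence C_0 ≅ Z^9, C_1 ≅ Z^12.

The boundary map ∂_1: C_1 → C_0 is given by ∂[p,q] = [q] − [p]. For instance
  ∂[v_1,v_3] = [v_3] − [v_1].
The resulting 9×12 matrix has rank 8, and its Smith normal form has invariant factors (1,1,1,1,1,1,1,1).

From H_k ≅ ker(∂_k) / im(∂_{k+1}) we obtain:

  H_0: rank C_0 − rank ∂_1 = 9 − 8 = 1, and the invariant factors of ∂_1 are all 1, so H_0 ≅ Z.
  H_1: rank ker ∂_1 − rank ∂_2 = (12 − 8) − 0 = 4, and there is no ∂_2, so H_1 ≅ Z^4.

H_0 = Z,  H_1 = Z^4.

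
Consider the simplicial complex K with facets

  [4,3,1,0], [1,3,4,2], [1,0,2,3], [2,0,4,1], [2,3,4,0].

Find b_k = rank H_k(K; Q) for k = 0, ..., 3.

Fix the vertex order 0 < 1 < 2 < 3 < 4 and write every simplex with vertices in increasing order. Then dim K = 3 and the simplices of K are:

  0-simplices (5): [0], [1], [2], [3], [4]
  1-simplices (10): [0,1], [0,2], [0,3], [0,4], [1,2], [1,3], [1,4], [2,3], [2,4], [3,4]
  2-simplices (10): [0,1,2], [0,1,3], [0,1,4], [0,2,3], [0,2,4], [0,3,4], [1,2,3], [1,2,4], [1,3,4], [2,3,4]
  3-simplices (5): [0,1,2,3], [0,1,2,4], [0,1,3,4], [0,2,3,4], [1,2,3,4]

giving chain groups C_0 ≅ Z^5, C_1 ≅ Z^10, C_2 ≅ Z^10, C_3 ≅ Z^5.

∂_1: C_1 → C_0 maps an edge to its endpoints' difference, ∂[p,q] = q − p.
The 5×10 boundary matrix has rank 4 and Smith normal form diag(1,1,1,1).

The boundary map ∂_2: C_2 → C_1 acts by ∂[p,q,r] = [q,r] − [p,r] + [p,q]. For instance
  ∂[0,2,4] = [2,4] − [0,4] + [0,2],
  ∂[0,2,3] = [2,3] − [0,3] + [0,2].
The resulting 10×10 matrix has rank 6, and its Smith normal form has invariant factors (1,1,1,1,1,1).

∂_3: C_3 → C_2 sends each 3-simplex σ to the alternating sum Σ_i (−1)^i (σ with its i-th vertex removed). For instance
  ∂[1,2,3,4] = [2,3,4] − [1,3,4] + [1,2,4] − [1,2,3],
  ∂[0,1,2,3] = [1,2,3] − [0,2,3] + [0,1,3] − [0,1,2].
This gives a 10×5 integer matrix of rank 4; reducing to Smith normal form yields diagonal entries (1,1,1,1).

Now H_k = ker ∂_k / im ∂_{k+1}, so:

  H_0: rank C_0 − rank ∂_1 = 5 − 4 = 1, and the invariant factors of ∂_1 are all 1, so H_0 = Z.
  H_1: rank ker ∂_1 − rank ∂_2 = (10 − 4) − 6 = 0, and the invariant factors of ∂_2 are all 1, so H_1 = 0.
  H_2: rank ker ∂_2 − rank ∂_3 = (10 − 6) − 4 = 0, and the invariant factors of ∂_3 are all 1, so H_2 = 0.
  H_3: rank ker ∂_3 − rank ∂_4 = (5 − 4) − 0 = 1, and there is no ∂_4, so H_3 = Z.

As a check, the Euler characteristic is 5 − 10 + 10 − 5 = 0, which agrees with 1 − 0 + 0 − 1 = 0.

Hence the Betti numbers are b_0 = 1, b_1 = 0, b_2 = 0, b_3 = 1.

b_0 = 1, b_1 = 0, b_2 = 0, b_3 = 1.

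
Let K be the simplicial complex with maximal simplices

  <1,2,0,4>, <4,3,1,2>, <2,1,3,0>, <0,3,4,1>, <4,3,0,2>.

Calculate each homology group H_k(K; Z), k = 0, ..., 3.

H_0 ≅ Z,  H_1 = 0,  H_2 = 0,  H_3 ≅ Z.

We work with the vertex ordering 0 < 1 < 2 < 3 < 4. The simplices of K, each written with vertices in increasing order, are:

  0-simplices (5): [0], [1], [2], [3], [4]
  1-simplices (10): [0,1], [0,2], [0,3], [0,4], [1,2], [1,3], [1,4], [2,3], [2,4], [3,4]
  2-simplices (10): [0,1,2], [0,1,3], [0,1,4], [0,2,3], [0,2,4], [0,3,4], [1,2,3], [1,2,4], [1,3,4], [2,3,4]
  3-simplices (5): [0,1,2,3], [0,1,2,4], [0,1,3,4], [0,2,3,4], [1,2,3,4]

Hence C_0 ≅ Z^5, C_1 ≅ Z^10, C_2 ≅ Z^10, C_3 ≅ Z^5.

Boundary ∂_1: C_1 → C_0 sends each edge [p,q] (with p < q) to q − p. For instance
  ∂[0,1] = [1] − [0].
The 5×10 boundary matrix has rank 4 and Smith normal form diag(1,1,1,1).

∂_2: C_2 → C_1 acts by ∂[p,q,r] = [q,r] − [p,r] + [p,q]. For instance
  ∂[0,1,2] = [1,2] − [0,2] + [0,1],
  ∂[0,1,4] = [1,4] − [0,4] + [0,1].
As a 10×10 matrix over Z this has rank 6, with invariant factors (1,1,1,1,1,1).

Boundary ∂_3: C_3 → C_2 sends each 3-simplex σ to the alternating sum Σ_i (−1)^i (σ with its i-th vertex removed). For instance
  ∂[1,2,3,4] = [2,3,4] − [1,3,4] + [1,2,4] − [1,2,3],
  ∂[0,1,2,3] = [1,2,3] − [0,2,3] + [0,1,3] − [0,1,2].
This gives a 10×5 integer matrix of rank 4; reducing to Smith normal form yields diagonal entries (1,1,1,1).

Reading off H_k = ker ∂_k / im ∂_{k+1}:

  H_0: rank C_0 − rank ∂_1 = 5 − 4 = 1, and the invariant factors of ∂_1 are all 1, so H_0 = Z.
  H_1: rank ker ∂_1 − rank ∂_2 = (10 − 4) − 6 = 0, and the invariant factors of ∂_2 are all 1, so H_1 = 0.
  H_2: rank ker ∂_2 − rank ∂_3 = (10 − 6) − 4 = 0, and the invariant factors of ∂_3 are all 1, so H_2 = 0.
  H_3: rank ker ∂_3 − rank ∂_4 = (5 − 4) − 0 = 1, and there is no ∂_4, so H_3 = Z.

As a check, the Euler characteristic is 5 − 10 + 10 − 5 = 0, which agrees with 1 − 0 + 0 − 1 = 0.
(K is a triangulation of the 3-sphere S^3.)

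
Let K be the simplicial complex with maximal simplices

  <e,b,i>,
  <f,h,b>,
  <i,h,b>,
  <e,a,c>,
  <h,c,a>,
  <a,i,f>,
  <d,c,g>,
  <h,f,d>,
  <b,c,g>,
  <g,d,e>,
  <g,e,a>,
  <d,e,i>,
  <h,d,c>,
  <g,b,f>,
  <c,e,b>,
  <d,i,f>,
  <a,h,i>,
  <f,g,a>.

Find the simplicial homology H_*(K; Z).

Order the vertices as a < b < c < d < e < f < g < h < i. Listing each simplex with vertices in this order, K has dimension 2 with simplices:

  0-simplices (9): a, b, c, d, e, f, g, h, i
  1-simplices (27): ac, ae, af, ag, ah, ai, bc, be, bf, bg, bh, bi, cd, ce, cg, ch, de, df, dg, dh, di, eg, ei, fg, fh, fi, hi
  2-simplices (18): ace, ach, aeg, afg, afi, ahi, bce, bcg, bei, bfg, bfh, bhi, cdg, cdh, deg, dei, dfh, dfi

so the chain groups are C_0 ≅ Z^9, C_1 ≅ Z^27, C_2 ≅ Z^18.

The boundary map ∂_1: C_1 → C_0 maps an edge to its endpoints' difference, ∂[p,q] = q − p. For instance
  ∂bi = i − b.
The 9×27 boundary matrix has rank 8 and Smith normal form diag(1,1,1,1,1,1,1,1).

∂_2: C_2 → C_1 maps a triangle to the signed sum of its edges. For instance
  ∂bfg = fg − bg + bf,
  ∂bcg = cg − bg + bc.
As a 27×18 matrix over Z this has rank 18, with invariant factors (1,1,1,1,1,1,1,1,1,1,1,1,1,1,1,1,1,2).

Now H_k = ker ∂_k / im ∂_{k+1}, so:

  H_0: rank C_0 − rank ∂_1 = 9 − 8 = 1, and the invariant factors of ∂_1 are all 1, so H_0 ≅ Z.
  H_1: rank ker ∂_1 − rank ∂_2 = (27 − 8) − 18 = 1, and ∂_2 has invariant factor 2 > 1, so H_1 ≅ Z ⊕ Z/2.
  H_2: rank ker ∂_2 − rank ∂_3 = (18 − 18) − 0 = 0, and there is no ∂_3, so H_2 ≅ 0.

(K is a triangulation of the Klein bottle.)

H_0 ≅ Z,  H_1 ≅ Z ⊕ Z/2,  H_2 = 0.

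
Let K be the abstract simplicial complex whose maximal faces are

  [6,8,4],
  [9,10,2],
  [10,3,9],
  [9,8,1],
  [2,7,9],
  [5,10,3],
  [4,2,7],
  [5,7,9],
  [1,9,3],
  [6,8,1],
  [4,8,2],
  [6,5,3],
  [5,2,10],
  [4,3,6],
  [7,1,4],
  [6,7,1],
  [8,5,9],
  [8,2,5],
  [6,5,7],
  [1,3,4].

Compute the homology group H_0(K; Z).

H_0 ≅ Z.

We work with the vertex ordering 1 < 2 < 3 < 4 < 5 < 6 < 7 < 8 < 9 < 10. The simplices of K, each written with vertices in increasing order, are:

  0-simplices (10): [1], [2], [3], [4], [5], [6], [7], [8], [9], [10]
  1-simplices (30): (30 of them)
  2-simplices (20): (20 of them)

giving chain groups C_0 ≅ Z^10, C_1 ≅ Z^30, C_2 ≅ Z^20.

∂_1: C_1 → C_0 maps an edge to its endpoints' difference, ∂[p,q] = q − p.
The resulting 10×30 matrix has rank 9, and its Smith normal form has invariant factors (1,1,1,1,1,1,1,1,1).

Boundary ∂_2: C_2 → C_1 acts by ∂[p,q,r] = [q,r] − [p,r] + [p,q]. For instance
  ∂[5,7,9] = [7,9] − [5,9] + [5,7],
  ∂[1,3,9] = [3,9] − [1,9] + [1,3].
The resulting 30×20 matrix has rank 20, and its Smith normal form has invariant factors (1,1,1,1,1,1,1,1,1,1,1,1,1,1,1,1,1,1,1,2).

Reading off H_k = ker ∂_k / im ∂_{k+1}:

  H_0: rank C_0 − rank ∂_1 = 10 − 9 = 1, and the invariant factors of ∂_1 are all 1, so H_0 ≅ Z.

(K is a triangulation of the Klein bottle.)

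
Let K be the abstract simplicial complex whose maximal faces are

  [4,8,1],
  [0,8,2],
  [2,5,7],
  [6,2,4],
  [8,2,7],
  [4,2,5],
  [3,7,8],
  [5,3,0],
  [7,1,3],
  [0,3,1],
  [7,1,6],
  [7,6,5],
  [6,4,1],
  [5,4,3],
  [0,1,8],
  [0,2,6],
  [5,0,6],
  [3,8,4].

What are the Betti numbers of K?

Order the vertices as 0 < 1 < 2 < 3 < 4 < 5 < 6 < 7 < 8. Listing each simplex with vertices in this order, K has dimension 2 with simplices:

  0-simplices (9): [0], [1], [2], [3], [4], [5], [6], [7], [8]
  1-simplices (27): (27 of them)
  2-simplices (18): [0,1,3], [0,1,8], [0,2,6], [0,2,8], [0,3,5], [0,5,6], [1,3,7], [1,4,6], [1,4,8], [1,6,7], [2,4,5], [2,4,6], [2,5,7], [2,7,8], [3,4,5], [3,4,8], [3,7,8], [5,6,7]

giving chain groups C_0 ≅ Z^9, C_1 ≅ Z^27, C_2 ≅ Z^18.

∂_1: C_1 → C_0 sends each edge [p,q] (with p < q) to q − p. For instance
  ∂[1,7] = [7] − [1].
The 9×27 boundary matrix has rank 8 and Smith normal form diag(1,1,1,1,1,1,1,1).

∂_2: C_2 → C_1 maps a triangle to the signed sum of its edges. For instance
  ∂[0,3,5] = [3,5] − [0,5] + [0,3],
  ∂[0,5,6] = [5,6] − [0,6] + [0,5].
The resulting 27×18 matrix has rank 18, and its Smith normal form has invariant factors (1,1,1,1,1,1,1,1,1,1,1,1,1,1,1,1,1,2).

From H_k ≅ ker(∂_k) / im(∂_{k+1}) we obtain:

  H_0: rank C_0 − rank ∂_1 = 9 − 8 = 1, and the invariant factors of ∂_1 are all 1, so H_0 ≅ Z.
  H_1: rank ker ∂_1 − rank ∂_2 = (27 − 8) − 18 = 1, and ∂_2 has invariant factor 2 > 1, so H_1 ≅ Z ⊕ Z_2.
  H_2: rank ker ∂_2 − rank ∂_3 = (18 − 18) − 0 = 0, and there is no ∂_3, so H_2 ≅ 0.

As a check, the Euler characteristic is 9 − 27 + 18 = 0, which agrees with 1 − 1 + 0 = 0.

Hence the Betti numbers are b_0 = 1, b_1 = 1, b_2 = 0.

b_0 = 1, b_1 = 1, b_2 = 0.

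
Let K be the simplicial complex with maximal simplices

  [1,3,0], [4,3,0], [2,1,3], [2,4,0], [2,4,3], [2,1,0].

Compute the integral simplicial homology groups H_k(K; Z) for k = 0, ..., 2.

H_0 = Z,  H_1 = 0,  H_2 = Z.

We work with the vertex ordering 0 < 1 < 2 < 3 < 4. The simplices of K, each written with vertices in increasing order, are:

  0-simplices (5): [0], [1], [2], [3], [4]
  1-simplices (9): [0,1], [0,2], [0,3], [0,4], [1,2], [1,3], [2,3], [2,4], [3,4]
  2-simplices (6): [0,1,2], [0,1,3], [0,2,4], [0,3,4], [1,2,3], [2,3,4]

Hence C_0 ≅ Z^5, C_1 ≅ Z^9, C_2 ≅ Z^6.

Boundary ∂_1: C_1 → C_0 maps an edge to its endpoints' difference, ∂[p,q] = q − p. For instance
  ∂[1,3] = [3] − [1].
This gives a 5×9 integer matrix of rank 4; reducing to Smith normal form yields diagonal entries (1,1,1,1).

∂_2: C_2 → C_1 acts by ∂[p,q,r] = [q,r] − [p,r] + [p,q]. For instance
  ∂[0,1,2] = [1,2] − [0,2] + [0,1],
  ∂[0,1,3] = [1,3] − [0,3] + [0,1].
The resulting 9×6 matrix has rank 5, and its Smith normal form has invariant factors (1,1,1,1,1).

Computing H_k = (kernel of ∂_k) / (image of ∂_{k+1}):

  H_0: rank C_0 − rank ∂_1 = 5 − 4 = 1, and the invariant factors of ∂_1 are all 1, so H_0 = Z.
  H_1: rank ker ∂_1 − rank ∂_2 = (9 − 4) − 5 = 0, and the invariant factors of ∂_2 are all 1, so H_1 = 0.
  H_2: rank ker ∂_2 − rank ∂_3 = (6 − 5) − 0 = 1, and there is no ∂_3, so H_2 = Z.

(K is a triangulation of the 2-sphere S^2.)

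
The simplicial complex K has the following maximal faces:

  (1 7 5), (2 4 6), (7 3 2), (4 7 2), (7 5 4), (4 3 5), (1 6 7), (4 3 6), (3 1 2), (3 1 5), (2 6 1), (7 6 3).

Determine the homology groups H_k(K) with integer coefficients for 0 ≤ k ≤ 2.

We work with the vertex ordering 1 < 2 < 3 < 4 < 5 < 6 < 7. The simplices of K, each written with vertices in increasing order, are:

  0-simplices (7): [1], [2], [3], [4], [5], [6], [7]
  1-simplices (18): [1,2], [1,3], [1,5], [1,6], [1,7], [2,3], [2,4], [2,6], [2,7], [3,4], [3,5], [3,6], [3,7], [4,5], [4,6], [4,7], [5,7], [6,7]
  2-simplices (12): [1,2,3], [1,2,6], [1,3,5], [1,5,7], [1,6,7], [2,3,7], [2,4,6], [2,4,7], [3,4,5], [3,4,6], [3,6,7], [4,5,7]

giving chain groups C_0 ≅ Z^7, C_1 ≅ Z^18, C_2 ≅ Z^12.

∂_1: C_1 → C_0 is given by ∂[p,q] = [q] − [p]. For instance
  ∂[2,3] = [3] − [2].
As a 7×18 matrix over Z this has rank 6, with invariant factors (1,1,1,1,1,1).

∂_2: C_2 → C_1 sends each 2-simplex [p,q,r] to [q,r] − [p,r] + [p,q]. For instance
  ∂[3,6,7] = [6,7] − [3,7] + [3,6],
  ∂[3,4,6] = [4,6] − [3,6] + [3,4].
The resulting 18×12 matrix has rank 12, and its Smith normal form has invariant factors (1,1,1,1,1,1,1,1,1,1,1,2).

Now H_k = ker ∂_k / im ∂_{k+1}, so:

  H_0: rank C_0 − rank ∂_1 = 7 − 6 = 1, and the invariant factors of ∂_1 are all 1, so H_0 = Z.
  H_1: rank ker ∂_1 − rank ∂_2 = (18 − 6) − 12 = 0, and ∂_2 has invariant factor 2 > 1, so H_1 = Z/2.
  H_2: rank ker ∂_2 − rank ∂_3 = (12 − 12) − 0 = 0, and there is no ∂_3, so H_2 = 0.

H_0 = Z,  H_1 = Z/2,  H_2 = 0.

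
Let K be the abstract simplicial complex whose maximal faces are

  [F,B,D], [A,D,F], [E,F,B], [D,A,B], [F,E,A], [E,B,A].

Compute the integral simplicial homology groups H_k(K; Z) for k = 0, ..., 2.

Order the vertices as A < B < D < E < F. Listing each simplex with vertices in this order, K has dimension 2 with simplices:

  0-simplices (5): A, B, D, E, F
  1-simplices (9): AB, AD, AE, AF, BD, BE, BF, DF, EF
  2-simplices (6): ABD, ABE, ADF, AEF, BDF, BEF

so the chain groups are C_0 ≅ Z^5, C_1 ≅ Z^9, C_2 ≅ Z^6.

∂_1: C_1 → C_0 is given by ∂[p,q] = [q] − [p]. For instance
  ∂EF = F − E.
The 5×9 boundary matrix has rank 4 and Smith normal form diag(1,1,1,1).

The boundary map ∂_2: C_2 → C_1 maps a triangle to the signed sum of its edges. For instance
  ∂BDF = DF − BF + BD,
  ∂BEF = EF − BF + BE.
The resulting 9×6 matrix has rank 5, and its Smith normal form has invariant factors (1,1,1,1,1).

From H_k ≅ ker(∂_k) / im(∂_{k+1}) we obtain:

  H_0: rank C_0 − rank ∂_1 = 5 − 4 = 1, and the invariant factors of ∂_1 are all 1, so H_0 = Z.
  H_1: rank ker ∂_1 − rank ∂_2 = (9 − 4) − 5 = 0, and the invariant factors of ∂_2 are all 1, so H_1 = 0.
  H_2: rank ker ∂_2 − rank ∂_3 = (6 − 5) − 0 = 1, and there is no ∂_3, so H_2 = Z.

(K is a triangulation of the 2-sphere S^2.)

H_0 ≅ Z,  H_1 = 0,  H_2 ≅ Z.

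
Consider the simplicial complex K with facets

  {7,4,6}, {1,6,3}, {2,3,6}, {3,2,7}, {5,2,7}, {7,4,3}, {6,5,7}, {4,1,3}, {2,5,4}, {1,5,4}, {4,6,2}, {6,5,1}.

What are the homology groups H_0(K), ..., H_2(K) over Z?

H_0 = Z,  H_1 = Z/2,  H_2 = 0.

We work with the vertex ordering 1 < 2 < 3 < 4 < 5 < 6 < 7. The simplices of K, each written with vertices in increasing order, are:

  0-simplices (7): [1], [2], [3], [4], [5], [6], [7]
  1-simplices (18): [1,3], [1,4], [1,5], [1,6], [2,3], [2,4], [2,5], [2,6], [2,7], [3,4], [3,6], [3,7], [4,5], [4,6], [4,7], [5,6], [5,7], [6,7]
  2-simplices (12): [1,3,4], [1,3,6], [1,4,5], [1,5,6], [2,3,6], [2,3,7], [2,4,5], [2,4,6], [2,5,7], [3,4,7], [4,6,7], [5,6,7]

so the chain groups are C_0 ≅ Z^7, C_1 ≅ Z^18, C_2 ≅ Z^12.

Boundary ∂_1: C_1 → C_0 is given by ∂[p,q] = [q] − [p]. For instance
  ∂[2,5] = [5] − [2].
This gives a 7×18 integer matrix of rank 6; reducing to Smith normal form yields diagonal entries (1,1,1,1,1,1).

Boundary ∂_2: C_2 → C_1 maps a triangle to the signed sum of its edges. For instance
  ∂[2,4,6] = [4,6] − [2,6] + [2,4],
  ∂[1,5,6] = [5,6] − [1,6] + [1,5].
This gives a 18×12 integer matrix of rank 12; reducing to Smith normal form yields diagonal entries (1,1,1,1,1,1,1,1,1,1,1,2).

Computing H_k = (kernel of ∂_k) / (image of ∂_{k+1}):

  H_0: rank C_0 − rank ∂_1 = 7 − 6 = 1, and the invariant factors of ∂_1 are all 1, so H_0 ≅ Z.
  H_1: rank ker ∂_1 − rank ∂_2 = (18 − 6) − 12 = 0, and ∂_2 has invariant factor 2 > 1, so H_1 ≅ Z/2.
  H_2: rank ker ∂_2 − rank ∂_3 = (12 − 12) − 0 = 0, and there is no ∂_3, so H_2 ≅ 0.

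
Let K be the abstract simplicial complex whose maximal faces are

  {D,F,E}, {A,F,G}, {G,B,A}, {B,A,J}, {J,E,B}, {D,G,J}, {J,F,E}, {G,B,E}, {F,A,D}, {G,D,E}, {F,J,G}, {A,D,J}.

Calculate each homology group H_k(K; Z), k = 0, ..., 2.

H_0 ≅ Z,  H_1 ≅ Z/2,  H_2 = 0.

K has 7 vertices, 18 edges, 12 triangles.
rank ∂_0 = 0, rank ∂_1 = 6 ⇒ b_0 = 7 − 0 − 6 = 1; all invariant factors of ∂_1 are 1 so no torsion. So H_0 ≅ Z.
rank ∂_1 = 6, rank ∂_2 = 12 ⇒ b_1 = 18 − 6 − 12 = 0; ∂_2 has invariant factor(s) [2] giving torsion. So H_1 ≅ Z/2.
rank ∂_2 = 12, rank ∂_3 = 0 ⇒ b_2 = 12 − 12 − 0 = 0. So H_2 ≅ 0.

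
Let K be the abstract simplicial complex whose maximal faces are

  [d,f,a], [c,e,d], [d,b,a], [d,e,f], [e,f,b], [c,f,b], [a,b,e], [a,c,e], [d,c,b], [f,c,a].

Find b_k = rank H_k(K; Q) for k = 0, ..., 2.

b_0 = 1, b_1 = 0, b_2 = 0.

Fix the vertex order a < b < c < d < e < f and write every simplex with vertices in increasing order. Then dim K = 2 and the simplices of K are:

  0-simplices (6): a, b, c, d, e, f
  1-simplices (15): ab, ac, ad, ae, af, bc, bd, be, bf, cd, ce, cf, de, df, ef
  2-simplices (10): abd, abe, ace, acf, adf, bcd, bcf, bef, cde, def

Hence C_0 ≅ Z^6, C_1 ≅ Z^15, C_2 ≅ Z^10.

The boundary map ∂_1: C_1 → C_0 maps an edge to its endpoints' difference, ∂[p,q] = q − p. For instance
  ∂cf = f − c.
As a 6×15 matrix over Z this has rank 5, with invariant factors (1,1,1,1,1).

The boundary map ∂_2: C_2 → C_1 maps a triangle to the signed sum of its edges. For instance
  ∂ace = ce − ae + ac,
  ∂bcf = cf − bf + bc.
The resulting 15×10 matrix has rank 10, and its Smith normal form has invariant factors (1,1,1,1,1,1,1,1,1,2).

Computing H_k = (kernel of ∂_k) / (image of ∂_{k+1}):

  H_0: rank C_0 − rank ∂_1 = 6 − 5 = 1, and the invariant factors of ∂_1 are all 1, so H_0 ≅ Z.
  H_1: rank ker ∂_1 − rank ∂_2 = (15 − 5) − 10 = 0, and ∂_2 has invariant factor 2 > 1, so H_1 ≅ Z/2.
  H_2: rank ker ∂_2 − rank ∂_3 = (10 − 10) − 0 = 0, and there is no ∂_3, so H_2 ≅ 0.

(K is a triangulation of the real projective plane RP^2.)

Hence the Betti numbers are b_0 = 1, b_1 = 0, b_2 = 0.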